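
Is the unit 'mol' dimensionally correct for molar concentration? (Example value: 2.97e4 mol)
No

molar concentration has SI base units: mol / m^3
mol does NOT reduce to mol / m^3; a valid unit for molar concentration would be e.g. mol/m³.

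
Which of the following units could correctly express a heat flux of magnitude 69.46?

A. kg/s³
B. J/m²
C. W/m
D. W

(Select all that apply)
A

heat flux has SI base units: kg / s^3

Checking each option against kg / s^3:
  A. kg/s³: ✓ matches
  B. J/m²: ✗ does not match
  C. W/m: ✗ does not match
  D. W: ✗ does not match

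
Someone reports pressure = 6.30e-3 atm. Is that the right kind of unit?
Yes

pressure has SI base units: kg / (m * s^2)
atm reduces to the same SI base units, so it is a valid unit for pressure.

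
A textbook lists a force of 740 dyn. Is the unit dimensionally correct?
Yes

force has SI base units: kg * m / s^2
dyn reduces to the same SI base units, so it is a valid unit for force.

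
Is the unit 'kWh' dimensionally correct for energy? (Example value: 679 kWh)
Yes

energy has SI base units: kg * m^2 / s^2
kWh reduces to the same SI base units, so it is a valid unit for energy.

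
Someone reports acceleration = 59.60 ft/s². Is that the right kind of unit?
Yes

acceleration has SI base units: m / s^2
ft/s² reduces to the same SI base units, so it is a valid unit for acceleration.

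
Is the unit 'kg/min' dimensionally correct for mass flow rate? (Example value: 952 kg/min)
Yes

mass flow rate has SI base units: kg / s
kg/min reduces to the same SI base units, so it is a valid unit for mass flow rate.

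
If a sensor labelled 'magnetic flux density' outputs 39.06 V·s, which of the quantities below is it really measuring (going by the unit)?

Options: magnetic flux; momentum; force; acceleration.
magnetic flux

magnetic flux density should have units dimensionally equivalent to kg / (A * s^2) (e.g. T).
The given unit 'V·s' reduces to kg * m^2 / (A * s^2). Of the listed options, that is the dimensionality of magnetic flux.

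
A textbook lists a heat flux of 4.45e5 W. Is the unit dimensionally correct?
No

heat flux has SI base units: kg / s^3
W does NOT reduce to kg / s^3; a valid unit for heat flux would be e.g. W/m².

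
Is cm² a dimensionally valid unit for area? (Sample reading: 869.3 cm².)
Yes

area has SI base units: m^2
cm² reduces to the same SI base units, so it is a valid unit for area.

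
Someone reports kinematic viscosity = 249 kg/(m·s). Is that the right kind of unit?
No

kinematic viscosity has SI base units: m^2 / s
kg/(m·s) does NOT reduce to m^2 / s; a valid unit for kinematic viscosity would be e.g. m²/s.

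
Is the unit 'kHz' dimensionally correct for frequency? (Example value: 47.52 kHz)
Yes

frequency has SI base units: 1 / s
kHz reduces to the same SI base units, so it is a valid unit for frequency.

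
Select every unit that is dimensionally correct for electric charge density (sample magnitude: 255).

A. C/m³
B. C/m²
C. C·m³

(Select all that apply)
A

electric charge density has SI base units: A * s / m^3

Checking each option against A * s / m^3:
  A. C/m³: ✓ matches
  B. C/m²: ✗ does not match
  C. C·m³: ✗ does not match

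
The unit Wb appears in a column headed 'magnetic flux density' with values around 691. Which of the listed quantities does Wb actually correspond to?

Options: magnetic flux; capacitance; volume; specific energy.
magnetic flux

magnetic flux density should have units dimensionally equivalent to kg / (A * s^2) (e.g. T).
The given unit 'Wb' reduces to kg * m^2 / (A * s^2). Of the listed options, that is the dimensionality of magnetic flux.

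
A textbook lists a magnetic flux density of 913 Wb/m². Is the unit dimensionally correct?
Yes

magnetic flux density has SI base units: kg / (A * s^2)
Wb/m² reduces to the same SI base units, so it is a valid unit for magnetic flux density.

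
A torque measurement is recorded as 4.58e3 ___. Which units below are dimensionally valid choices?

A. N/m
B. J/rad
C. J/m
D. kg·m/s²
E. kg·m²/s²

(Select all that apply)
B, E

torque has SI base units: kg * m^2 / s^2

Checking each option against kg * m^2 / s^2:
  A. N/m: ✗ does not match
  B. J/rad: ✓ matches
  C. J/m: ✗ does not match
  D. kg·m/s²: ✗ does not match
  E. kg·m²/s²: ✓ matches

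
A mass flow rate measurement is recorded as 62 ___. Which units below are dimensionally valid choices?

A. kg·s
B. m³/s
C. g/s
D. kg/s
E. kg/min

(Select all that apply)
C, D, E

mass flow rate has SI base units: kg / s

Checking each option against kg / s:
  A. kg·s: ✗ does not match
  B. m³/s: ✗ does not match
  C. g/s: ✓ matches
  D. kg/s: ✓ matches
  E. kg/min: ✓ matches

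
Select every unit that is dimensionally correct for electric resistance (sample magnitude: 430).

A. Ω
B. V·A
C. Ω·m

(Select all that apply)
A

electric resistance has SI base units: kg * m^2 / (A^2 * s^3)

Checking each option against kg * m^2 / (A^2 * s^3):
  A. Ω: ✓ matches
  B. V·A: ✗ does not match
  C. Ω·m: ✗ does not match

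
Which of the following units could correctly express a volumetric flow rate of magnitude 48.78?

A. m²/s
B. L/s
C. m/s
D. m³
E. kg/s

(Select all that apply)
B

volumetric flow rate has SI base units: m^3 / s

Checking each option against m^3 / s:
  A. m²/s: ✗ does not match
  B. L/s: ✓ matches
  C. m/s: ✗ does not match
  D. m³: ✗ does not match
  E. kg/s: ✗ does not match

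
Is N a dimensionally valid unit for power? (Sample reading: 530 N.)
No

power has SI base units: kg * m^2 / s^3
N does NOT reduce to kg * m^2 / s^3; a valid unit for power would be e.g. W.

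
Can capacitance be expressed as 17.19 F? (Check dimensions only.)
Yes

capacitance has SI base units: A^2 * s^4 / (kg * m^2)
F reduces to the same SI base units, so it is a valid unit for capacitance.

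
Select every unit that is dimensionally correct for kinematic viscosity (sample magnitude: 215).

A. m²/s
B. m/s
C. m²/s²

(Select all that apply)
A

kinematic viscosity has SI base units: m^2 / s

Checking each option against m^2 / s:
  A. m²/s: ✓ matches
  B. m/s: ✗ does not match
  C. m²/s²: ✗ does not match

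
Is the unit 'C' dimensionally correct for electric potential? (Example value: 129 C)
No

electric potential has SI base units: kg * m^2 / (A * s^3)
C does NOT reduce to kg * m^2 / (A * s^3); a valid unit for electric potential would be e.g. V.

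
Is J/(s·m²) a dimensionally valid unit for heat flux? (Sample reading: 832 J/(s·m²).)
Yes

heat flux has SI base units: kg / s^3
J/(s·m²) reduces to the same SI base units, so it is a valid unit for heat flux.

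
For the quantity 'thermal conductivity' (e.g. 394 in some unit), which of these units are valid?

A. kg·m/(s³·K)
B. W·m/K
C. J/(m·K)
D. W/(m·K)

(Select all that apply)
A, D

thermal conductivity has SI base units: kg * m / (s^3 * K)

Checking each option against kg * m / (s^3 * K):
  A. kg·m/(s³·K): ✓ matches
  B. W·m/K: ✗ does not match
  C. J/(m·K): ✗ does not match
  D. W/(m·K): ✓ matches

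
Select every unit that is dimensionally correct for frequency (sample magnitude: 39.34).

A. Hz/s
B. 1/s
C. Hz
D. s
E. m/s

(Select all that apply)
B, C

frequency has SI base units: 1 / s

Checking each option against 1 / s:
  A. Hz/s: ✗ does not match
  B. 1/s: ✓ matches
  C. Hz: ✓ matches
  D. s: ✗ does not match
  E. m/s: ✗ does not match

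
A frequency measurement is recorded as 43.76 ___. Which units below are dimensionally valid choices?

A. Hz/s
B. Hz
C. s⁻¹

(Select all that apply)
B, C

frequency has SI base units: 1 / s

Checking each option against 1 / s:
  A. Hz/s: ✗ does not match
  B. Hz: ✓ matches
  C. s⁻¹: ✓ matches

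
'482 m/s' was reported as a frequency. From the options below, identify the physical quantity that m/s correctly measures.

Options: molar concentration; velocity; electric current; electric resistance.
velocity

frequency should have units dimensionally equivalent to 1 / s (e.g. Hz).
The given unit 'm/s' reduces to m / s. Of the listed options, that is the dimensionality of velocity.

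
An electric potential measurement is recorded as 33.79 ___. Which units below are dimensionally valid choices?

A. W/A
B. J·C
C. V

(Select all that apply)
A, C

electric potential has SI base units: kg * m^2 / (A * s^3)

Checking each option against kg * m^2 / (A * s^3):
  A. W/A: ✓ matches
  B. J·C: ✗ does not match
  C. V: ✓ matches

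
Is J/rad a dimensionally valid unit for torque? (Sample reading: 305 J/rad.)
Yes

torque has SI base units: kg * m^2 / s^2
J/rad reduces to the same SI base units, so it is a valid unit for torque.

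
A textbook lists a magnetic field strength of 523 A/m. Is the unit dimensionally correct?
Yes

magnetic field strength has SI base units: A / m
A/m reduces to the same SI base units, so it is a valid unit for magnetic field strength.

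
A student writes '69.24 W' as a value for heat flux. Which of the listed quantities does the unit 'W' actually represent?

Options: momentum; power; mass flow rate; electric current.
power

heat flux should have units dimensionally equivalent to kg / s^3 (e.g. W/m²).
The given unit 'W' reduces to kg * m^2 / s^3. Of the listed options, that is the dimensionality of power.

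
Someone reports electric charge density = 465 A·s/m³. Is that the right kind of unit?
Yes

electric charge density has SI base units: A * s / m^3
A·s/m³ reduces to the same SI base units, so it is a valid unit for electric charge density.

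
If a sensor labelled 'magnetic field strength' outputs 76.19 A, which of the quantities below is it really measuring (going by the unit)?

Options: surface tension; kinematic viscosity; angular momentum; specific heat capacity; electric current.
electric current

magnetic field strength should have units dimensionally equivalent to A / m (e.g. A/m).
The given unit 'A' reduces to A. Of the listed options, that is the dimensionality of electric current.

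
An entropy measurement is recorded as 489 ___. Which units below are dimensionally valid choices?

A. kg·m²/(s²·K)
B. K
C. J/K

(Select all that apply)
A, C

entropy has SI base units: kg * m^2 / (s^2 * K)

Checking each option against kg * m^2 / (s^2 * K):
  A. kg·m²/(s²·K): ✓ matches
  B. K: ✗ does not match
  C. J/K: ✓ matches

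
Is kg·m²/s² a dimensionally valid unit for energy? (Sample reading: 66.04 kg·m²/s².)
Yes

energy has SI base units: kg * m^2 / s^2
kg·m²/s² reduces to the same SI base units, so it is a valid unit for energy.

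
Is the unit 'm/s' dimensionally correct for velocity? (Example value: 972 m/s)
Yes

velocity has SI base units: m / s
m/s reduces to the same SI base units, so it is a valid unit for velocity.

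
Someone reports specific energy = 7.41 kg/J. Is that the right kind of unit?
No

specific energy has SI base units: m^2 / s^2
kg/J does NOT reduce to m^2 / s^2; a valid unit for specific energy would be e.g. J/kg.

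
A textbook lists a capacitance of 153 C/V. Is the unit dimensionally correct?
Yes

capacitance has SI base units: A^2 * s^4 / (kg * m^2)
C/V reduces to the same SI base units, so it is a valid unit for capacitance.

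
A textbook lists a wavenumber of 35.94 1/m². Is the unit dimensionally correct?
No

wavenumber has SI base units: 1 / m
1/m² does NOT reduce to 1 / m; a valid unit for wavenumber would be e.g. 1/m.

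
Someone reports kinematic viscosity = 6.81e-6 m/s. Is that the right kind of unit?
No

kinematic viscosity has SI base units: m^2 / s
m/s does NOT reduce to m^2 / s; a valid unit for kinematic viscosity would be e.g. m²/s.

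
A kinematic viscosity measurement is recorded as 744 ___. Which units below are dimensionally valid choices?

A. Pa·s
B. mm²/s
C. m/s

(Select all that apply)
B

kinematic viscosity has SI base units: m^2 / s

Checking each option against m^2 / s:
  A. Pa·s: ✗ does not match
  B. mm²/s: ✓ matches
  C. m/s: ✗ does not match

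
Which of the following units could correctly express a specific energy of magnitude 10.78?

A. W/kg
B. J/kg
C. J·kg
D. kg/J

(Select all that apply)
B

specific energy has SI base units: m^2 / s^2

Checking each option against m^2 / s^2:
  A. W/kg: ✗ does not match
  B. J/kg: ✓ matches
  C. J·kg: ✗ does not match
  D. kg/J: ✗ does not match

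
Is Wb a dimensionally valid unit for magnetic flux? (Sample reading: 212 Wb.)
Yes

magnetic flux has SI base units: kg * m^2 / (A * s^2)
Wb reduces to the same SI base units, so it is a valid unit for magnetic flux.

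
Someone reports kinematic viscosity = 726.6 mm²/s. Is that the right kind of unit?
Yes

kinematic viscosity has SI base units: m^2 / s
mm²/s reduces to the same SI base units, so it is a valid unit for kinematic viscosity.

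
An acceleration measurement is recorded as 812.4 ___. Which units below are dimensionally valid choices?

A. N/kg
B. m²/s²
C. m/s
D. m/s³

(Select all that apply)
A

acceleration has SI base units: m / s^2

Checking each option against m / s^2:
  A. N/kg: ✓ matches
  B. m²/s²: ✗ does not match
  C. m/s: ✗ does not match
  D. m/s³: ✗ does not match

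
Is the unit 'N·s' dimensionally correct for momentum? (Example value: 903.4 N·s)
Yes

momentum has SI base units: kg * m / s
N·s reduces to the same SI base units, so it is a valid unit for momentum.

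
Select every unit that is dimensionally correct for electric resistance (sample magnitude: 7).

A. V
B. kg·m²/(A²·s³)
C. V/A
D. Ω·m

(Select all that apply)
B, C

electric resistance has SI base units: kg * m^2 / (A^2 * s^3)

Checking each option against kg * m^2 / (A^2 * s^3):
  A. V: ✗ does not match
  B. kg·m²/(A²·s³): ✓ matches
  C. V/A: ✓ matches
  D. Ω·m: ✗ does not match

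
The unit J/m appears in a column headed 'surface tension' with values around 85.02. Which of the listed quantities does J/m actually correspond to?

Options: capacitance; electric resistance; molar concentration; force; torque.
force

surface tension should have units dimensionally equivalent to kg / s^2 (e.g. N/m).
The given unit 'J/m' reduces to kg * m / s^2. Of the listed options, that is the dimensionality of force.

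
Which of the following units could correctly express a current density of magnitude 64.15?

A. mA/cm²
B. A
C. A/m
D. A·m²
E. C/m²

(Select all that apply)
A

current density has SI base units: A / m^2

Checking each option against A / m^2:
  A. mA/cm²: ✓ matches
  B. A: ✗ does not match
  C. A/m: ✗ does not match
  D. A·m²: ✗ does not match
  E. C/m²: ✗ does not match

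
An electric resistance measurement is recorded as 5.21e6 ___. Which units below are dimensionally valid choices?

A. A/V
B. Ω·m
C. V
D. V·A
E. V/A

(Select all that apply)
E

electric resistance has SI base units: kg * m^2 / (A^2 * s^3)

Checking each option against kg * m^2 / (A^2 * s^3):
  A. A/V: ✗ does not match
  B. Ω·m: ✗ does not match
  C. V: ✗ does not match
  D. V·A: ✗ does not match
  E. V/A: ✓ matches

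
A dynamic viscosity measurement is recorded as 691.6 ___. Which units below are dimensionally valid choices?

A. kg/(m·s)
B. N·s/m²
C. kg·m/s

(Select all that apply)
A, B

dynamic viscosity has SI base units: kg / (m * s)

Checking each option against kg / (m * s):
  A. kg/(m·s): ✓ matches
  B. N·s/m²: ✓ matches
  C. kg·m/s: ✗ does not match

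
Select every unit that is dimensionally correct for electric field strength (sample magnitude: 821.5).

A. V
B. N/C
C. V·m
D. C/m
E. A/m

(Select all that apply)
B

electric field strength has SI base units: kg * m / (A * s^3)

Checking each option against kg * m / (A * s^3):
  A. V: ✗ does not match
  B. N/C: ✓ matches
  C. V·m: ✗ does not match
  D. C/m: ✗ does not match
  E. A/m: ✗ does not match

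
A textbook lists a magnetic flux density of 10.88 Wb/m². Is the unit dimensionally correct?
Yes

magnetic flux density has SI base units: kg / (A * s^2)
Wb/m² reduces to the same SI base units, so it is a valid unit for magnetic flux density.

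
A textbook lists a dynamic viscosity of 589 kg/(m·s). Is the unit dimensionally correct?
Yes

dynamic viscosity has SI base units: kg / (m * s)
kg/(m·s) reduces to the same SI base units, so it is a valid unit for dynamic viscosity.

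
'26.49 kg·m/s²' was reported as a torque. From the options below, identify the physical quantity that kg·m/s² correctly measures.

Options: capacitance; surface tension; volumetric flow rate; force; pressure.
force

torque should have units dimensionally equivalent to kg * m^2 / s^2 (e.g. N·m).
The given unit 'kg·m/s²' reduces to kg * m / s^2. Of the listed options, that is the dimensionality of force.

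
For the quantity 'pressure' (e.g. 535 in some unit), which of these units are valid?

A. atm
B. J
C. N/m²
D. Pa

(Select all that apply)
A, C, D

pressure has SI base units: kg / (m * s^2)

Checking each option against kg / (m * s^2):
  A. atm: ✓ matches
  B. J: ✗ does not match
  C. N/m²: ✓ matches
  D. Pa: ✓ matches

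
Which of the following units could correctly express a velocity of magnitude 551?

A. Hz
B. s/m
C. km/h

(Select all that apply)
C

velocity has SI base units: m / s

Checking each option against m / s:
  A. Hz: ✗ does not match
  B. s/m: ✗ does not match
  C. km/h: ✓ matches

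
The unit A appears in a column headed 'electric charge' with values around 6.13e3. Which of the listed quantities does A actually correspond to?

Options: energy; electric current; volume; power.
electric current

electric charge should have units dimensionally equivalent to A * s (e.g. C).
The given unit 'A' reduces to A. Of the listed options, that is the dimensionality of electric current.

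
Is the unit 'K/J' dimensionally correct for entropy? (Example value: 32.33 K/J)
No

entropy has SI base units: kg * m^2 / (s^2 * K)
K/J does NOT reduce to kg * m^2 / (s^2 * K); a valid unit for entropy would be e.g. J/K.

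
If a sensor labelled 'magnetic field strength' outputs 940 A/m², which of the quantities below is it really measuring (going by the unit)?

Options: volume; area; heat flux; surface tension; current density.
current density

magnetic field strength should have units dimensionally equivalent to A / m (e.g. A/m).
The given unit 'A/m²' reduces to A / m^2. Of the listed options, that is the dimensionality of current density.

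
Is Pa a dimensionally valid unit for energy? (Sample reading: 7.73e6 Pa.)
No

energy has SI base units: kg * m^2 / s^2
Pa does NOT reduce to kg * m^2 / s^2; a valid unit for energy would be e.g. J.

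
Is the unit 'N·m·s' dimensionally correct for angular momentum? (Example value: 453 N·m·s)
Yes

angular momentum has SI base units: kg * m^2 / s
N·m·s reduces to the same SI base units, so it is a valid unit for angular momentum.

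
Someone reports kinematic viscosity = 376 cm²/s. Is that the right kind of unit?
Yes

kinematic viscosity has SI base units: m^2 / s
cm²/s reduces to the same SI base units, so it is a valid unit for kinematic viscosity.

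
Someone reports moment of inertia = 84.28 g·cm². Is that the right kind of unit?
Yes

moment of inertia has SI base units: kg * m^2
g·cm² reduces to the same SI base units, so it is a valid unit for moment of inertia.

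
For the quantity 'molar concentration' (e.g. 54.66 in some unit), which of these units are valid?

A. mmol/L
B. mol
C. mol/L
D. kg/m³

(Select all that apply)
A, C

molar concentration has SI base units: mol / m^3

Checking each option against mol / m^3:
  A. mmol/L: ✓ matches
  B. mol: ✗ does not match
  C. mol/L: ✓ matches
  D. kg/m³: ✗ does not match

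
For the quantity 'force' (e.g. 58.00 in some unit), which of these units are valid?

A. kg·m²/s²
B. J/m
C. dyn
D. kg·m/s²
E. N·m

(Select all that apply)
B, C, D

force has SI base units: kg * m / s^2

Checking each option against kg * m / s^2:
  A. kg·m²/s²: ✗ does not match
  B. J/m: ✓ matches
  C. dyn: ✓ matches
  D. kg·m/s²: ✓ matches
  E. N·m: ✗ does not match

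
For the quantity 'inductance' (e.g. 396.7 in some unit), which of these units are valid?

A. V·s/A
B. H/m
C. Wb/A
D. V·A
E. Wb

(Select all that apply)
A, C

inductance has SI base units: kg * m^2 / (A^2 * s^2)

Checking each option against kg * m^2 / (A^2 * s^2):
  A. V·s/A: ✓ matches
  B. H/m: ✗ does not match
  C. Wb/A: ✓ matches
  D. V·A: ✗ does not match
  E. Wb: ✗ does not match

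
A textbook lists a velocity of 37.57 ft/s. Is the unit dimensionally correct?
Yes

velocity has SI base units: m / s
ft/s reduces to the same SI base units, so it is a valid unit for velocity.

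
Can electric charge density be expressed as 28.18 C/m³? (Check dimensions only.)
Yes

electric charge density has SI base units: A * s / m^3
C/m³ reduces to the same SI base units, so it is a valid unit for electric charge density.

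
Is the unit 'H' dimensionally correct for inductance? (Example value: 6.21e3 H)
Yes

inductance has SI base units: kg * m^2 / (A^2 * s^2)
H reduces to the same SI base units, so it is a valid unit for inductance.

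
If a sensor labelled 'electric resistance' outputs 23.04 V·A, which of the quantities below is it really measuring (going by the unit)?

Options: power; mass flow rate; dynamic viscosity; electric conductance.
power

electric resistance should have units dimensionally equivalent to kg * m^2 / (A^2 * s^3) (e.g. Ω).
The given unit 'V·A' reduces to kg * m^2 / s^3. Of the listed options, that is the dimensionality of power.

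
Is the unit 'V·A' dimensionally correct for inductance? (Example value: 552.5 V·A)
No

inductance has SI base units: kg * m^2 / (A^2 * s^2)
V·A does NOT reduce to kg * m^2 / (A^2 * s^2); a valid unit for inductance would be e.g. H.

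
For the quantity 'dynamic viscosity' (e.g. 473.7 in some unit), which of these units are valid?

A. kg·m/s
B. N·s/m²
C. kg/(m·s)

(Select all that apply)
B, C

dynamic viscosity has SI base units: kg / (m * s)

Checking each option against kg / (m * s):
  A. kg·m/s: ✗ does not match
  B. N·s/m²: ✓ matches
  C. kg/(m·s): ✓ matches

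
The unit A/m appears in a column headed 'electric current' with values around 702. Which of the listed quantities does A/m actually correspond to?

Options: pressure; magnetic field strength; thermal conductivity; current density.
magnetic field strength

electric current should have units dimensionally equivalent to A (e.g. A).
The given unit 'A/m' reduces to A / m. Of the listed options, that is the dimensionality of magnetic field strength.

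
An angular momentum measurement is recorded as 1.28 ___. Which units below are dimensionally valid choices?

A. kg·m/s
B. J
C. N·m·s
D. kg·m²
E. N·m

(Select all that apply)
C

angular momentum has SI base units: kg * m^2 / s

Checking each option against kg * m^2 / s:
  A. kg·m/s: ✗ does not match
  B. J: ✗ does not match
  C. N·m·s: ✓ matches
  D. kg·m²: ✗ does not match
  E. N·m: ✗ does not match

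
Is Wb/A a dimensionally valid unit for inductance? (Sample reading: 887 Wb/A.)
Yes

inductance has SI base units: kg * m^2 / (A^2 * s^2)
Wb/A reduces to the same SI base units, so it is a valid unit for inductance.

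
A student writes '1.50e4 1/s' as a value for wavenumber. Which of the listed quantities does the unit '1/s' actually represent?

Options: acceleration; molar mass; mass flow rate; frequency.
frequency

wavenumber should have units dimensionally equivalent to 1 / m (e.g. 1/m).
The given unit '1/s' reduces to 1 / s. Of the listed options, that is the dimensionality of frequency.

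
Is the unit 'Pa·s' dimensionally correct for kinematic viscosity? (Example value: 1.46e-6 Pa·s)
No

kinematic viscosity has SI base units: m^2 / s
Pa·s does NOT reduce to m^2 / s; a valid unit for kinematic viscosity would be e.g. m²/s.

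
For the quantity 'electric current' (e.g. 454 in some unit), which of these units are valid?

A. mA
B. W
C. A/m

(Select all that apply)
A

electric current has SI base units: A

Checking each option against A:
  A. mA: ✓ matches
  B. W: ✗ does not match
  C. A/m: ✗ does not match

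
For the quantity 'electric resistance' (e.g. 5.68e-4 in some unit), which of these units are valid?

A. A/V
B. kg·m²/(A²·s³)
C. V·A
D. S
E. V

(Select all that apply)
B

electric resistance has SI base units: kg * m^2 / (A^2 * s^3)

Checking each option against kg * m^2 / (A^2 * s^3):
  A. A/V: ✗ does not match
  B. kg·m²/(A²·s³): ✓ matches
  C. V·A: ✗ does not match
  D. S: ✗ does not match
  E. V: ✗ does not match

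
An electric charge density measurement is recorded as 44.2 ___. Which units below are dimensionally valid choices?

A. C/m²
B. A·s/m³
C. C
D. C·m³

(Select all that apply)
B

electric charge density has SI base units: A * s / m^3

Checking each option against A * s / m^3:
  A. C/m²: ✗ does not match
  B. A·s/m³: ✓ matches
  C. C: ✗ does not match
  D. C·m³: ✗ does not match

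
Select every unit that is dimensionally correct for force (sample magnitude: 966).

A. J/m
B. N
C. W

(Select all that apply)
A, B

force has SI base units: kg * m / s^2

Checking each option against kg * m / s^2:
  A. J/m: ✓ matches
  B. N: ✓ matches
  C. W: ✗ does not match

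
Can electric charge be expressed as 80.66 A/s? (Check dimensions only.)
No

electric charge has SI base units: A * s
A/s does NOT reduce to A * s; a valid unit for electric charge would be e.g. C.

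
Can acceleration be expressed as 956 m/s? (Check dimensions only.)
No

acceleration has SI base units: m / s^2
m/s does NOT reduce to m / s^2; a valid unit for acceleration would be e.g. m/s².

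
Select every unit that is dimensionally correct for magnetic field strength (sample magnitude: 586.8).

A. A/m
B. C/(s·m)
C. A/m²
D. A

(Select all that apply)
A, B

magnetic field strength has SI base units: A / m

Checking each option against A / m:
  A. A/m: ✓ matches
  B. C/(s·m): ✓ matches
  C. A/m²: ✗ does not match
  D. A: ✗ does not match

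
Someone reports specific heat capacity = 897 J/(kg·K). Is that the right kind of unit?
Yes

specific heat capacity has SI base units: m^2 / (s^2 * K)
J/(kg·K) reduces to the same SI base units, so it is a valid unit for specific heat capacity.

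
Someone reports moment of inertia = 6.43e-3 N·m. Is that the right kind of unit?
No

moment of inertia has SI base units: kg * m^2
N·m does NOT reduce to kg * m^2; a valid unit for moment of inertia would be e.g. kg·m².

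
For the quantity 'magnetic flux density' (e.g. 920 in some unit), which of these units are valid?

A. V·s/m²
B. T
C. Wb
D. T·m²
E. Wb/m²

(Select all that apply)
A, B, E

magnetic flux density has SI base units: kg / (A * s^2)

Checking each option against kg / (A * s^2):
  A. V·s/m²: ✓ matches
  B. T: ✓ matches
  C. Wb: ✗ does not match
  D. T·m²: ✗ does not match
  E. Wb/m²: ✓ matches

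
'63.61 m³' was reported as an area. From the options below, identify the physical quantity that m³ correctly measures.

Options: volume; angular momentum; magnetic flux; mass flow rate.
volume

area should have units dimensionally equivalent to m^2 (e.g. m²).
The given unit 'm³' reduces to m^3. Of the listed options, that is the dimensionality of volume.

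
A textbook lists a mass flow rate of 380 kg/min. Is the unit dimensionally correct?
Yes

mass flow rate has SI base units: kg / s
kg/min reduces to the same SI base units, so it is a valid unit for mass flow rate.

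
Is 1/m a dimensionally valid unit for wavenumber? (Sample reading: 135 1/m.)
Yes

wavenumber has SI base units: 1 / m
1/m reduces to the same SI base units, so it is a valid unit for wavenumber.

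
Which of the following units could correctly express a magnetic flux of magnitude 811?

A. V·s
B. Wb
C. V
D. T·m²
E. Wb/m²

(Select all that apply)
A, B, D

magnetic flux has SI base units: kg * m^2 / (A * s^2)

Checking each option against kg * m^2 / (A * s^2):
  A. V·s: ✓ matches
  B. Wb: ✓ matches
  C. V: ✗ does not match
  D. T·m²: ✓ matches
  E. Wb/m²: ✗ does not match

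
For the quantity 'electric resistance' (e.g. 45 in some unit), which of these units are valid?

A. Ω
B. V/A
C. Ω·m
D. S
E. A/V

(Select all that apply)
A, B

electric resistance has SI base units: kg * m^2 / (A^2 * s^3)

Checking each option against kg * m^2 / (A^2 * s^3):
  A. Ω: ✓ matches
  B. V/A: ✓ matches
  C. Ω·m: ✗ does not match
  D. S: ✗ does not match
  E. A/V: ✗ does not match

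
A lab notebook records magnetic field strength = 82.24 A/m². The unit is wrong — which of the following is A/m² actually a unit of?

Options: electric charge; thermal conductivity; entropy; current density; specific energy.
current density

magnetic field strength should have units dimensionally equivalent to A / m (e.g. A/m).
The given unit 'A/m²' reduces to A / m^2. Of the listed options, that is the dimensionality of current density.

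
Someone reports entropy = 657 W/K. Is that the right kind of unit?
No

entropy has SI base units: kg * m^2 / (s^2 * K)
W/K does NOT reduce to kg * m^2 / (s^2 * K); a valid unit for entropy would be e.g. J/K.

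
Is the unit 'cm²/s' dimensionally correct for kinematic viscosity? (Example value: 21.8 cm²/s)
Yes

kinematic viscosity has SI base units: m^2 / s
cm²/s reduces to the same SI base units, so it is a valid unit for kinematic viscosity.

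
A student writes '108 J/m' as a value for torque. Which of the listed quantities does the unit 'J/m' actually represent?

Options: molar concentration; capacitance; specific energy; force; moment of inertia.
force

torque should have units dimensionally equivalent to kg * m^2 / s^2 (e.g. N·m).
The given unit 'J/m' reduces to kg * m / s^2. Of the listed options, that is the dimensionality of force.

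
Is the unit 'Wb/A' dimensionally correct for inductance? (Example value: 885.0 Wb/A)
Yes

inductance has SI base units: kg * m^2 / (A^2 * s^2)
Wb/A reduces to the same SI base units, so it is a valid unit for inductance.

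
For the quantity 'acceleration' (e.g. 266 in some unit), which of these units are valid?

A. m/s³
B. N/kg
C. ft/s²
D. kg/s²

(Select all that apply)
B, C

acceleration has SI base units: m / s^2

Checking each option against m / s^2:
  A. m/s³: ✗ does not match
  B. N/kg: ✓ matches
  C. ft/s²: ✓ matches
  D. kg/s²: ✗ does not match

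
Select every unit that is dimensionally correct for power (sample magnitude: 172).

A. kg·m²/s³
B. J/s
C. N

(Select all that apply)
A, B

power has SI base units: kg * m^2 / s^3

Checking each option against kg * m^2 / s^3:
  A. kg·m²/s³: ✓ matches
  B. J/s: ✓ matches
  C. N: ✗ does not match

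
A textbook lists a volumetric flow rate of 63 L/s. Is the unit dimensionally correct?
Yes

volumetric flow rate has SI base units: m^3 / s
L/s reduces to the same SI base units, so it is a valid unit for volumetric flow rate.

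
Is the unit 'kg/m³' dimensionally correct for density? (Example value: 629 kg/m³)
Yes

density has SI base units: kg / m^3
kg/m³ reduces to the same SI base units, so it is a valid unit for density.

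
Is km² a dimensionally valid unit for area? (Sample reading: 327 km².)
Yes

area has SI base units: m^2
km² reduces to the same SI base units, so it is a valid unit for area.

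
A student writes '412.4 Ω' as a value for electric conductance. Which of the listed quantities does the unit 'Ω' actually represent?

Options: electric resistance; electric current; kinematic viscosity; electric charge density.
electric resistance

electric conductance should have units dimensionally equivalent to A^2 * s^3 / (kg * m^2) (e.g. S).
The given unit 'Ω' reduces to kg * m^2 / (A^2 * s^3). Of the listed options, that is the dimensionality of electric resistance.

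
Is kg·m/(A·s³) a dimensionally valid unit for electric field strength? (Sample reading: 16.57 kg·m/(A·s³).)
Yes

electric field strength has SI base units: kg * m / (A * s^3)
kg·m/(A·s³) reduces to the same SI base units, so it is a valid unit for electric field strength.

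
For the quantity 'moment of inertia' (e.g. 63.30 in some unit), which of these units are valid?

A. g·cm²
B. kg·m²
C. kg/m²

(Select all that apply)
A, B

moment of inertia has SI base units: kg * m^2

Checking each option against kg * m^2:
  A. g·cm²: ✓ matches
  B. kg·m²: ✓ matches
  C. kg/m²: ✗ does not match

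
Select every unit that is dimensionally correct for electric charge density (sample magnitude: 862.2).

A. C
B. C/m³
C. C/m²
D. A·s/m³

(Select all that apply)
B, D

electric charge density has SI base units: A * s / m^3

Checking each option against A * s / m^3:
  A. C: ✗ does not match
  B. C/m³: ✓ matches
  C. C/m²: ✗ does not match
  D. A·s/m³: ✓ matches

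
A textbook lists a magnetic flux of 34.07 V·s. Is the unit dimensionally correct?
Yes

magnetic flux has SI base units: kg * m^2 / (A * s^2)
V·s reduces to the same SI base units, so it is a valid unit for magnetic flux.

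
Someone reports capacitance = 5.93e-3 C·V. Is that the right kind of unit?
No

capacitance has SI base units: A^2 * s^4 / (kg * m^2)
C·V does NOT reduce to A^2 * s^4 / (kg * m^2); a valid unit for capacitance would be e.g. F.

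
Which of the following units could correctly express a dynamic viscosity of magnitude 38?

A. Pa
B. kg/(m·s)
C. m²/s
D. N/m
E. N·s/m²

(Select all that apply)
B, E

dynamic viscosity has SI base units: kg / (m * s)

Checking each option against kg / (m * s):
  A. Pa: ✗ does not match
  B. kg/(m·s): ✓ matches
  C. m²/s: ✗ does not match
  D. N/m: ✗ does not match
  E. N·s/m²: ✓ matches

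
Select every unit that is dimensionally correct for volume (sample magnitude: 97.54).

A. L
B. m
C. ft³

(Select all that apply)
A, C

volume has SI base units: m^3

Checking each option against m^3:
  A. L: ✓ matches
  B. m: ✗ does not match
  C. ft³: ✓ matches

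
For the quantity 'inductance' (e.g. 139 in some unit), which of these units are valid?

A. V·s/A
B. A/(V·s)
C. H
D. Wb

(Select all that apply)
A, C

inductance has SI base units: kg * m^2 / (A^2 * s^2)

Checking each option against kg * m^2 / (A^2 * s^2):
  A. V·s/A: ✓ matches
  B. A/(V·s): ✗ does not match
  C. H: ✓ matches
  D. Wb: ✗ does not match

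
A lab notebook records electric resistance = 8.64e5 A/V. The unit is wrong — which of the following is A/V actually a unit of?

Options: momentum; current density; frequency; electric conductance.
electric conductance

electric resistance should have units dimensionally equivalent to kg * m^2 / (A^2 * s^3) (e.g. Ω).
The given unit 'A/V' reduces to A^2 * s^3 / (kg * m^2). Of the listed options, that is the dimensionality of electric conductance.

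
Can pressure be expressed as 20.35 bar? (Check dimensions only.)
Yes

pressure has SI base units: kg / (m * s^2)
bar reduces to the same SI base units, so it is a valid unit for pressure.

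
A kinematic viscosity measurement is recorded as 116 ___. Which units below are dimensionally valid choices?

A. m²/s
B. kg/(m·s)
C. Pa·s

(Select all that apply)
A

kinematic viscosity has SI base units: m^2 / s

Checking each option against m^2 / s:
  A. m²/s: ✓ matches
  B. kg/(m·s): ✗ does not match
  C. Pa·s: ✗ does not match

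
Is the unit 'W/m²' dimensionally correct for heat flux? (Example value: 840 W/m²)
Yes

heat flux has SI base units: kg / s^3
W/m² reduces to the same SI base units, so it is a valid unit for heat flux.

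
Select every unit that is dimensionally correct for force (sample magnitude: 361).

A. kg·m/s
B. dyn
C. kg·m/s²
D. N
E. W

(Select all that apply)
B, C, D

force has SI base units: kg * m / s^2

Checking each option against kg * m / s^2:
  A. kg·m/s: ✗ does not match
  B. dyn: ✓ matches
  C. kg·m/s²: ✓ matches
  D. N: ✓ matches
  E. W: ✗ does not match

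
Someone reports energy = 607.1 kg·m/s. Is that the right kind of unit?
No

energy has SI base units: kg * m^2 / s^2
kg·m/s does NOT reduce to kg * m^2 / s^2; a valid unit for energy would be e.g. J.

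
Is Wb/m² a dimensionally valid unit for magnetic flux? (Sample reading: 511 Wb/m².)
No

magnetic flux has SI base units: kg * m^2 / (A * s^2)
Wb/m² does NOT reduce to kg * m^2 / (A * s^2); a valid unit for magnetic flux would be e.g. Wb.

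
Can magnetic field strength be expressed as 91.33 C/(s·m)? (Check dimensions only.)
Yes

magnetic field strength has SI base units: A / m
C/(s·m) reduces to the same SI base units, so it is a valid unit for magnetic field strength.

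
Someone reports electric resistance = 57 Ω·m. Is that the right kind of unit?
No

electric resistance has SI base units: kg * m^2 / (A^2 * s^3)
Ω·m does NOT reduce to kg * m^2 / (A^2 * s^3); a valid unit for electric resistance would be e.g. Ω.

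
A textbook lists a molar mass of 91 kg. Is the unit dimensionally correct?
No

molar mass has SI base units: kg / mol
kg does NOT reduce to kg / mol; a valid unit for molar mass would be e.g. kg/mol.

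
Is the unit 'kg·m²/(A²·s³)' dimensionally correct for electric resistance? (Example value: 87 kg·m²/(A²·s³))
Yes

electric resistance has SI base units: kg * m^2 / (A^2 * s^3)
kg·m²/(A²·s³) reduces to the same SI base units, so it is a valid unit for electric resistance.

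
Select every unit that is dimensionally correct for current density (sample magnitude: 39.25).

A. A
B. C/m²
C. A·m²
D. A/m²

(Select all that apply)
D

current density has SI base units: A / m^2

Checking each option against A / m^2:
  A. A: ✗ does not match
  B. C/m²: ✗ does not match
  C. A·m²: ✗ does not match
  D. A/m²: ✓ matches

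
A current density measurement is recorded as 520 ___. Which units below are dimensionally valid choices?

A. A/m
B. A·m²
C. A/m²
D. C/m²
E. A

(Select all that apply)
C

current density has SI base units: A / m^2

Checking each option against A / m^2:
  A. A/m: ✗ does not match
  B. A·m²: ✗ does not match
  C. A/m²: ✓ matches
  D. C/m²: ✗ does not match
  E. A: ✗ does not match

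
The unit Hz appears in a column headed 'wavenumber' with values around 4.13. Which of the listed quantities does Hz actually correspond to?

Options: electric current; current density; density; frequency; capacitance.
frequency

wavenumber should have units dimensionally equivalent to 1 / m (e.g. 1/m).
The given unit 'Hz' reduces to 1 / s. Of the listed options, that is the dimensionality of frequency.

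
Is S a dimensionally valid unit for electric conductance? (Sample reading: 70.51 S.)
Yes

electric conductance has SI base units: A^2 * s^3 / (kg * m^2)
S reduces to the same SI base units, so it is a valid unit for electric conductance.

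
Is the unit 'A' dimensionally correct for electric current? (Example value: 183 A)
Yes

electric current has SI base units: A
A reduces to the same SI base units, so it is a valid unit for electric current.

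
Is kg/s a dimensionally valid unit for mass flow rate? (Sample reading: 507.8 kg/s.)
Yes

mass flow rate has SI base units: kg / s
kg/s reduces to the same SI base units, so it is a valid unit for mass flow rate.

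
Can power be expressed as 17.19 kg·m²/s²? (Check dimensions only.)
No

power has SI base units: kg * m^2 / s^3
kg·m²/s² does NOT reduce to kg * m^2 / s^3; a valid unit for power would be e.g. W.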